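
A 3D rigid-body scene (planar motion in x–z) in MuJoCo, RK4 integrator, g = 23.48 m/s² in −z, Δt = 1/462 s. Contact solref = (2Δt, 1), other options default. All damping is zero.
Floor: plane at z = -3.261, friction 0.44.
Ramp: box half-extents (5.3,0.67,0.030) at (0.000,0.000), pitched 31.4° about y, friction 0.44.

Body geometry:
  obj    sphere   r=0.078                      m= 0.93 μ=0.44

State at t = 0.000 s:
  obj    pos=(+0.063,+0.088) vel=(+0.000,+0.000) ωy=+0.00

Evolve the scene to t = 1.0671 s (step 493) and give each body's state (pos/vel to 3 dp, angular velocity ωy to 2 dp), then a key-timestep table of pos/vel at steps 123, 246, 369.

State at t = 1.0671 s:
  obj    pos=(+4.310,-2.504) vel=(+7.959,-4.858) ωy=+119.54

Key-timestep trajectory:
   step    t(s)  obj.x    obj.z    obj.vx   obj.vz 
    123  0.2662   +0.327  -0.073  +1.986  -1.212
    246  0.5325   +1.120  -0.557  +3.972  -2.424
    369  0.7987   +2.442  -1.364  +5.957  -3.636


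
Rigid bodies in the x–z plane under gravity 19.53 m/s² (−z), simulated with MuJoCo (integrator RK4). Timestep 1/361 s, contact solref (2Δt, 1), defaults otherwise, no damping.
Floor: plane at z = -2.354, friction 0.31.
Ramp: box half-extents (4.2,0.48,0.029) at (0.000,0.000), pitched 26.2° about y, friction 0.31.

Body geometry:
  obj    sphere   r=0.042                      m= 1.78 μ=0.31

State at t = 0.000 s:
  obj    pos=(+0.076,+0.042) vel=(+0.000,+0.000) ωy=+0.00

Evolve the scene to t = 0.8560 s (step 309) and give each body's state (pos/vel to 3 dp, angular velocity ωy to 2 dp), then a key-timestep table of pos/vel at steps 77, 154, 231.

State at t = 0.8560 s:
  obj    pos=(+2.100,-0.954) vel=(+4.730,-2.328) ωy=+125.51

Key-timestep trajectory:
   step    t(s)  obj.x    obj.z    obj.vx   obj.vz 
     77  0.2133   +0.202  -0.020  +1.179  -0.580
    154  0.4266   +0.579  -0.206  +2.358  -1.160
    231  0.6399   +1.207  -0.515  +3.536  -1.740


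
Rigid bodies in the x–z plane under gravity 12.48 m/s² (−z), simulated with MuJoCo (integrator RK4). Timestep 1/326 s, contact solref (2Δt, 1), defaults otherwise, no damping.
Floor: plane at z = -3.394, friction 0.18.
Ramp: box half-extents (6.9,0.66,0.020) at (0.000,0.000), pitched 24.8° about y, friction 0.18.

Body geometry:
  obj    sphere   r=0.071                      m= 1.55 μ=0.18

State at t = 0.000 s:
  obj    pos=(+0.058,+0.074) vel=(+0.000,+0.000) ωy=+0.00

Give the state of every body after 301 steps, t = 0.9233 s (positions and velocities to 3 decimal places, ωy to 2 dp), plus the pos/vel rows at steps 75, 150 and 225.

State at t = 0.9233 s:
  obj    pos=(+1.505,-0.595) vel=(+3.134,-1.448) ωy=+48.62

Key-timestep trajectory:
   step    t(s)  obj.x    obj.z    obj.vx   obj.vz 
     75  0.2301   +0.148  +0.032  +0.781  -0.361
    150  0.4601   +0.417  -0.093  +1.562  -0.722
    225  0.6902   +0.866  -0.300  +2.343  -1.083


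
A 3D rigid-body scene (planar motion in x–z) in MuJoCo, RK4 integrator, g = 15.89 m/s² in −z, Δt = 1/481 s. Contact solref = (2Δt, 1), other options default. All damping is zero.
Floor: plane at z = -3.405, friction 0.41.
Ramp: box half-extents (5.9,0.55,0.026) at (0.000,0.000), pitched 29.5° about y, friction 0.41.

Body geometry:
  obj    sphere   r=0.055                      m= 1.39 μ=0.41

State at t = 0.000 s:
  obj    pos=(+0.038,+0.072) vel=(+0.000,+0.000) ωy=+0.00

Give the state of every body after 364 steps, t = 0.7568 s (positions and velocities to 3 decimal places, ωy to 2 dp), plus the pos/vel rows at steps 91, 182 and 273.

State at t = 0.7568 s:
  obj    pos=(+1.431,-0.716) vel=(+3.681,-2.083) ωy=+76.89

Key-timestep trajectory:
   step    t(s)  obj.x    obj.z    obj.vx   obj.vz 
     91  0.1892   +0.125  +0.022  +0.920  -0.521
    182  0.3784   +0.386  -0.125  +1.841  -1.041
    273  0.5676   +0.821  -0.372  +2.761  -1.562


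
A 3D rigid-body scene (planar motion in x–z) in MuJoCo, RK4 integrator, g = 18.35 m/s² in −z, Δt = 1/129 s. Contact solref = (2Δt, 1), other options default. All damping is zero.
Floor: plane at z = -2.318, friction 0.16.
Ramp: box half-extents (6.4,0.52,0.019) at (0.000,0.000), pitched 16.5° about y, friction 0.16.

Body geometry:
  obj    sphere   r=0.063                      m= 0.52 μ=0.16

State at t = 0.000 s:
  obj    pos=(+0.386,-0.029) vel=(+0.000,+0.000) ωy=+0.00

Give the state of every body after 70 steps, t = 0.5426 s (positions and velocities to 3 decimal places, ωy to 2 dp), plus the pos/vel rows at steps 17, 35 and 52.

State at t = 0.5426 s:
  obj    pos=(+0.912,-0.185) vel=(+1.937,-0.574) ωy=+32.05

Key-timestep trajectory:
   step    t(s)  obj.x    obj.z    obj.vx   obj.vz 
     17  0.1318   +0.417  -0.038  +0.471  -0.139
     35  0.2713   +0.518  -0.068  +0.969  -0.287
     52  0.4031   +0.676  -0.115  +1.439  -0.426


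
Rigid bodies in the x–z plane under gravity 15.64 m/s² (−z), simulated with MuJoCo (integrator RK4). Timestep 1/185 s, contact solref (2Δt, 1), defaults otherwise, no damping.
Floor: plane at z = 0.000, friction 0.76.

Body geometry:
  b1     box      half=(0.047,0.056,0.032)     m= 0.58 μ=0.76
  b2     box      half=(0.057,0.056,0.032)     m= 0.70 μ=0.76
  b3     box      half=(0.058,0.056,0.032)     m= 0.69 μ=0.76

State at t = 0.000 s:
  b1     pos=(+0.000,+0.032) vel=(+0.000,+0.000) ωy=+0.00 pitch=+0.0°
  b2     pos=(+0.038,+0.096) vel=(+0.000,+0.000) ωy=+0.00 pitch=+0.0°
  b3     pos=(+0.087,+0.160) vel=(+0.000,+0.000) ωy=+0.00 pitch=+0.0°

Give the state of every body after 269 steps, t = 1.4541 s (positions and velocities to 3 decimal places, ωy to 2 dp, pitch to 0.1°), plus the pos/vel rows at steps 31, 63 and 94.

State at t = 1.4541 s:
  b1     pos=(+0.000,+0.032) vel=(+0.000,+0.000) ωy=+0.00 pitch=+0.0°
  b2     pos=(+0.088,+0.057) vel=(+0.000,+0.000) ωy=+0.00 pitch=+90.0°
  b3     pos=(+0.283,+0.032) vel=(+0.000,+0.000) ωy=+0.00 pitch=+180.0°

Key-timestep trajectory:
   step    t(s)  b1.x    b1.z    b1.vx   b1.vz   b2.x    b2.z    b2.vx   b2.vz   b3.x    b3.z    b3.vx   b3.vz 
     31  0.1676   +0.000  +0.032  -0.001  +0.000   +0.058  +0.095  +0.295  -0.096   +0.135  +0.119  +0.540  -0.807
     63  0.3405   +0.000  +0.032  +0.000  +0.000   +0.101  +0.063  +0.004  +0.001   +0.219  +0.066  +0.285  +0.025
     94  0.5081   +0.000  +0.032  +0.000  +0.000   +0.086  +0.058  +0.157  -0.081   +0.285  +0.029  +0.120  -0.152


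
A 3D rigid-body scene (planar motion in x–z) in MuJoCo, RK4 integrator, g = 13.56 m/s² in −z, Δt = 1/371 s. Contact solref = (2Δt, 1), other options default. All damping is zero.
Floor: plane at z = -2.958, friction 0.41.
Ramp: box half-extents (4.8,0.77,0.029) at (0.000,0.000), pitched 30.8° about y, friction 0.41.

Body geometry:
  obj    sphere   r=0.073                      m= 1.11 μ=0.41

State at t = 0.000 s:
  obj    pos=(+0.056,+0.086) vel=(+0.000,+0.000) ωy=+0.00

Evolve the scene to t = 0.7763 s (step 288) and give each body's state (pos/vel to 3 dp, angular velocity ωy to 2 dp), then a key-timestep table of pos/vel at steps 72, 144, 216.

State at t = 0.7763 s:
  obj    pos=(+1.339,-0.680) vel=(+3.307,-1.971) ωy=+52.73

Key-timestep trajectory:
   step    t(s)  obj.x    obj.z    obj.vx   obj.vz 
     72  0.1941   +0.136  +0.038  +0.827  -0.493
    144  0.3881   +0.377  -0.106  +1.654  -0.986
    216  0.5822   +0.778  -0.345  +2.480  -1.479


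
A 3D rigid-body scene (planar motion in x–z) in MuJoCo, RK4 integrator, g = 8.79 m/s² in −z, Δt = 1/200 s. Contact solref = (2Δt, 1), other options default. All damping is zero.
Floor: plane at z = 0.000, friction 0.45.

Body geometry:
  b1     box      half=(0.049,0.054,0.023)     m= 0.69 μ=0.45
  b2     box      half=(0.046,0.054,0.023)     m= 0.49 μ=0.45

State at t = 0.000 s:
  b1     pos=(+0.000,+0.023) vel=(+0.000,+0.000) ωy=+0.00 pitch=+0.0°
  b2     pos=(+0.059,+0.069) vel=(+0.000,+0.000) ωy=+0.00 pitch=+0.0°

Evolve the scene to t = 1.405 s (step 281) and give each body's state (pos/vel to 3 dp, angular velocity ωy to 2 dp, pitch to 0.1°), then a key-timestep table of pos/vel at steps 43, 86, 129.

State at t = 1.405 s:
  b1     pos=(+0.000,+0.023) vel=(+0.000,+0.000) ωy=+0.00 pitch=+0.0°
  b2     pos=(+0.107,+0.046) vel=(+0.000,+0.000) ωy=+0.00 pitch=+90.0°

Key-timestep trajectory:
   step    t(s)  b1.x    b1.z    b1.vx   b1.vz   b2.x    b2.z    b2.vx   b2.vz 
     43  0.2150   +0.000  +0.023  +0.000  +0.000   +0.085  +0.051  +0.175  +0.005
     86  0.4300   +0.000  +0.023  +0.000  +0.000   +0.117  +0.050  -0.006  -0.001
    129  0.6450   +0.000  +0.023  +0.000  +0.000   +0.105  +0.047  +0.103  -0.048


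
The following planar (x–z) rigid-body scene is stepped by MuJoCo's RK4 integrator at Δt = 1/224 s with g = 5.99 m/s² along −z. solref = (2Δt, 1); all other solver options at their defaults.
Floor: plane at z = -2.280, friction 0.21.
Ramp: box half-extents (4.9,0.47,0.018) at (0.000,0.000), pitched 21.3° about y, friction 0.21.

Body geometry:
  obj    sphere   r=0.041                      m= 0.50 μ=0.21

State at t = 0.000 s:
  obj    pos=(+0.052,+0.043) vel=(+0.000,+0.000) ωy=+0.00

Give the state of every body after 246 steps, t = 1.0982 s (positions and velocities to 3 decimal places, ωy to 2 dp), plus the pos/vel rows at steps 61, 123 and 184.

State at t = 1.0982 s:
  obj    pos=(+0.925,-0.297) vel=(+1.590,-0.620) ωy=+41.62

Key-timestep trajectory:
   step    t(s)  obj.x    obj.z    obj.vx   obj.vz 
     61  0.2723   +0.106  +0.022  +0.394  -0.154
    123  0.5491   +0.270  -0.042  +0.795  -0.310
    184  0.8214   +0.541  -0.147  +1.190  -0.464


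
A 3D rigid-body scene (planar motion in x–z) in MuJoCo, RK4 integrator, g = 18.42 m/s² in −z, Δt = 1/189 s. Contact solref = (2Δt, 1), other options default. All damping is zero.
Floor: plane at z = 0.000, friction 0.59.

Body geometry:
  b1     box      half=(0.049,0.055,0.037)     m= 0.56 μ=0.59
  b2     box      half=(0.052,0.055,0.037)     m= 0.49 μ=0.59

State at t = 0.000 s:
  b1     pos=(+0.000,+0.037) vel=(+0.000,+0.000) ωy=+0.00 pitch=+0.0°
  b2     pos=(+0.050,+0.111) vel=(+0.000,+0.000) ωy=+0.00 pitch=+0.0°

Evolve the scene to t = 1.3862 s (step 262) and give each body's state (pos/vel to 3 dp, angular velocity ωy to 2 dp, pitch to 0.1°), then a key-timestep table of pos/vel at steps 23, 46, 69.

State at t = 1.3862 s:
  b1     pos=(+0.000,+0.037) vel=(+0.000,+0.000) ωy=+0.00 pitch=+0.0°
  b2     pos=(+0.099,+0.052) vel=(+0.000,+0.000) ωy=+0.00 pitch=+90.0°

Key-timestep trajectory:
   step    t(s)  b1.x    b1.z    b1.vx   b1.vz   b2.x    b2.z    b2.vx   b2.vz 
     23  0.1217   +0.000  +0.037  +0.000  +0.000   +0.053  +0.111  +0.054  -0.005
     46  0.2434   +0.000  +0.037  -0.001  +0.000   +0.071  +0.103  +0.305  -0.225
     69  0.3651   +0.000  +0.037  +0.000  +0.000   +0.102  +0.054  -0.074  +0.003


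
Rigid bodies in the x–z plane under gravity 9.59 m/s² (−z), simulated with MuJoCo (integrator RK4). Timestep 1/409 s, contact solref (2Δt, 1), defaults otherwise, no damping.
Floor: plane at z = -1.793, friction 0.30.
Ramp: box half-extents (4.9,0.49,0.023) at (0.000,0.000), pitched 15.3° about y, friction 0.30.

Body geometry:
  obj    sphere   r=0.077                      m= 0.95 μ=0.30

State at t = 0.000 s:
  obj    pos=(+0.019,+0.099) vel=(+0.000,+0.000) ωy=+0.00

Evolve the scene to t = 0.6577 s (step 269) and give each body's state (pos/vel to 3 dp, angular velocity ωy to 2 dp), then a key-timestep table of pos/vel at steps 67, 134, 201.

State at t = 0.6577 s:
  obj    pos=(+0.396,-0.005) vel=(+1.147,-0.314) ωy=+15.44

Key-timestep trajectory:
   step    t(s)  obj.x    obj.z    obj.vx   obj.vz 
     67  0.1638   +0.042  +0.092  +0.286  -0.078
    134  0.3276   +0.113  +0.073  +0.571  -0.156
    201  0.4914   +0.229  +0.041  +0.857  -0.234


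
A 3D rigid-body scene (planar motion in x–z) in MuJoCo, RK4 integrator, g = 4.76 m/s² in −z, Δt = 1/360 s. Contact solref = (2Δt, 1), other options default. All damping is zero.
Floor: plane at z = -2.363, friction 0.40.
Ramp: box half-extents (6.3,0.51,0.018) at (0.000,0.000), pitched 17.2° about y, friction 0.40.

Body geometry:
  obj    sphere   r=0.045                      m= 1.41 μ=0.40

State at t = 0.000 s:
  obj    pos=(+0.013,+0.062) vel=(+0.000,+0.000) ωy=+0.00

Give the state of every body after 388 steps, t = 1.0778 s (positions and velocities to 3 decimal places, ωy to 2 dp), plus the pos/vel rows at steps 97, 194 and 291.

State at t = 1.0778 s:
  obj    pos=(+0.571,-0.111) vel=(+1.035,-0.320) ωy=+24.08

Key-timestep trajectory:
   step    t(s)  obj.x    obj.z    obj.vx   obj.vz 
     97  0.2694   +0.048  +0.051  +0.259  -0.080
    194  0.5389   +0.152  +0.019  +0.518  -0.160
    291  0.8083   +0.327  -0.035  +0.776  -0.240


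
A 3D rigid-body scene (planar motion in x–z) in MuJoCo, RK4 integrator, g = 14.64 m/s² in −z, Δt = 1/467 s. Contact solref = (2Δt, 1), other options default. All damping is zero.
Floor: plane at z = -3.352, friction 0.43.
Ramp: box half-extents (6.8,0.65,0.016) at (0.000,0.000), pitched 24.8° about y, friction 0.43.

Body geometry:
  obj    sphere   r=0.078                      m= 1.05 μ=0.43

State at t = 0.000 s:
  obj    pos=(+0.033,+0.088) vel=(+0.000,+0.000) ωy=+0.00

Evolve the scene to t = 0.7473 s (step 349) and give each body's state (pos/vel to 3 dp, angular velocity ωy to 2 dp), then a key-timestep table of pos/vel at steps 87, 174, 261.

State at t = 0.7473 s:
  obj    pos=(+1.145,-0.426) vel=(+2.976,-1.375) ωy=+42.02

Key-timestep trajectory:
   step    t(s)  obj.x    obj.z    obj.vx   obj.vz 
     87  0.1863   +0.102  +0.056  +0.742  -0.343
    174  0.3726   +0.310  -0.039  +1.484  -0.686
    261  0.5589   +0.655  -0.199  +2.225  -1.028


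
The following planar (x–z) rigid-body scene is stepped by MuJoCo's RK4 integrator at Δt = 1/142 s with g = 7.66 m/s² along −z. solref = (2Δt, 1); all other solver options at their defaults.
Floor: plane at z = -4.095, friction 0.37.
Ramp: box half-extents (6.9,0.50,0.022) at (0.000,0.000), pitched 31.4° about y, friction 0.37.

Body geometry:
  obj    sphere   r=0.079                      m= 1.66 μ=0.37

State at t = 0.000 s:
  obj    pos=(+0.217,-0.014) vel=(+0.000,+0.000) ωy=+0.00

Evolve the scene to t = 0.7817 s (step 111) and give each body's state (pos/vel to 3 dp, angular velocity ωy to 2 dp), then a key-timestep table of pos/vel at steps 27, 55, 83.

State at t = 0.7817 s:
  obj    pos=(+0.961,-0.468) vel=(+1.902,-1.161) ωy=+28.20

Key-timestep trajectory:
   step    t(s)  obj.x    obj.z    obj.vx   obj.vz 
     27  0.1901   +0.261  -0.041  +0.463  -0.283
     55  0.3873   +0.400  -0.126  +0.943  -0.575
     83  0.5845   +0.633  -0.268  +1.422  -0.868


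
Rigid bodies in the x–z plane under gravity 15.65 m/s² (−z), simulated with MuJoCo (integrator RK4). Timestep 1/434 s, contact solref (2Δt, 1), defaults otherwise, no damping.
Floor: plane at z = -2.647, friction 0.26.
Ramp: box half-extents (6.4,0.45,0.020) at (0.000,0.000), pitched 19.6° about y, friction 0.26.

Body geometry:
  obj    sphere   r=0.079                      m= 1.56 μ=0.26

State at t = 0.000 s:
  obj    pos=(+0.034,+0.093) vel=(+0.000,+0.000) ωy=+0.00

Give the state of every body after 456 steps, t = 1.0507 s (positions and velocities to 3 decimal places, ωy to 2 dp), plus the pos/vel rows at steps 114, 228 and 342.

State at t = 1.0507 s:
  obj    pos=(+1.984,-0.601) vel=(+3.712,-1.322) ωy=+49.87

Key-timestep trajectory:
   step    t(s)  obj.x    obj.z    obj.vx   obj.vz 
    114  0.2627   +0.156  +0.050  +0.928  -0.330
    228  0.5253   +0.522  -0.081  +1.856  -0.661
    342  0.7880   +1.131  -0.298  +2.784  -0.991


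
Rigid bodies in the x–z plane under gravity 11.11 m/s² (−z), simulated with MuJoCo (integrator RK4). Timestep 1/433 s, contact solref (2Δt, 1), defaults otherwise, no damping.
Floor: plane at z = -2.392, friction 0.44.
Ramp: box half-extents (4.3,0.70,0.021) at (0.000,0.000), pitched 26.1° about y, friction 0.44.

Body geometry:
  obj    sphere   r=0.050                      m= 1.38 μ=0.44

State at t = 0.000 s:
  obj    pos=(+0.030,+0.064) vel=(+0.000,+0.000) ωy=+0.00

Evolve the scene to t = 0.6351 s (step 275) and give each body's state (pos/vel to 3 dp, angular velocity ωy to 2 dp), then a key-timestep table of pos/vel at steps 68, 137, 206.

State at t = 0.6351 s:
  obj    pos=(+0.662,-0.245) vel=(+1.991,-0.975) ωy=+44.34

Key-timestep trajectory:
   step    t(s)  obj.x    obj.z    obj.vx   obj.vz 
     68  0.1570   +0.069  +0.045  +0.492  -0.241
    137  0.3164   +0.187  -0.013  +0.992  -0.486
    206  0.4758   +0.385  -0.110  +1.492  -0.731


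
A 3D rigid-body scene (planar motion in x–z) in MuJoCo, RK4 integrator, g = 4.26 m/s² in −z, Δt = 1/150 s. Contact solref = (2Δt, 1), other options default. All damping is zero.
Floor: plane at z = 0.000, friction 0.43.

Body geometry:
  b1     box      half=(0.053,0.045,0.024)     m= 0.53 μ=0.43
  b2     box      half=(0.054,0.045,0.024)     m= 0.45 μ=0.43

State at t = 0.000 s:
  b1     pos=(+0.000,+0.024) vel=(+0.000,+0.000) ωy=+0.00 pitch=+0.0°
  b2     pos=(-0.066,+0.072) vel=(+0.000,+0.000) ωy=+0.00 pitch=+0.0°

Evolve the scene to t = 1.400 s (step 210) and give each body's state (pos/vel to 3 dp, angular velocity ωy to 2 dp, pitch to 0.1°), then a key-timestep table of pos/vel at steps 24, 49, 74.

State at t = 1.400 s:
  b1     pos=(+0.001,+0.024) vel=(+0.000,+0.000) ωy=+0.00 pitch=+0.0°
  b2     pos=(-0.079,+0.055) vel=(+0.000,+0.000) ωy=+0.00 pitch=-45.0°

Key-timestep trajectory:
   step    t(s)  b1.x    b1.z    b1.vx   b1.vz   b2.x    b2.z    b2.vx   b2.vz 
     24  0.1600   +0.000  +0.024  +0.000  +0.000   -0.075  +0.065  -0.100  -0.120
     49  0.3267   +0.000  +0.024  +0.000  +0.000   -0.087  +0.058  -0.019  +0.005
     74  0.4933   +0.000  +0.024  +0.000  +0.000   -0.080  +0.055  +0.112  -0.041


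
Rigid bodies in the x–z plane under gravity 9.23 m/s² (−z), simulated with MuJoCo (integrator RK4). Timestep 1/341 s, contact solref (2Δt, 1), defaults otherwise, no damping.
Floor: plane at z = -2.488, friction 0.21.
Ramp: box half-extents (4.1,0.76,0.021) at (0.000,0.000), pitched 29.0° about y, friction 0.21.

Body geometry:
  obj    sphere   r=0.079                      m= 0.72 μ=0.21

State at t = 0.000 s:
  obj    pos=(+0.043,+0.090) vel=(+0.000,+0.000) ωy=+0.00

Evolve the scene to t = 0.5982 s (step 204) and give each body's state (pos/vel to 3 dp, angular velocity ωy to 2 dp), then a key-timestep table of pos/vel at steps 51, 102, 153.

State at t = 0.5982 s:
  obj    pos=(+0.544,-0.187) vel=(+1.673,-0.927) ωy=+24.20

Key-timestep trajectory:
   step    t(s)  obj.x    obj.z    obj.vx   obj.vz 
     51  0.1496   +0.074  +0.073  +0.418  -0.232
    102  0.2991   +0.168  +0.021  +0.836  -0.464
    153  0.4487   +0.325  -0.066  +1.254  -0.695


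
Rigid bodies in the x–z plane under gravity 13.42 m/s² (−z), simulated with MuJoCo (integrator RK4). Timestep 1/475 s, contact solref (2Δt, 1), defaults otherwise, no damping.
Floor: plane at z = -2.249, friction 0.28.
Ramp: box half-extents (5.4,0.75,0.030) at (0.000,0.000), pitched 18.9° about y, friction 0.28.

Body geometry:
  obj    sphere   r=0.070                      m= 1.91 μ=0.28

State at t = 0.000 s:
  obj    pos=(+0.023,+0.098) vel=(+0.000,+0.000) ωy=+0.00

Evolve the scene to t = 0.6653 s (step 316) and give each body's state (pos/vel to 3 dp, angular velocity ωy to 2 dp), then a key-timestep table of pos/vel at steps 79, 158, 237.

State at t = 0.6653 s:
  obj    pos=(+0.673,-0.125) vel=(+1.954,-0.669) ωy=+29.51

Key-timestep trajectory:
   step    t(s)  obj.x    obj.z    obj.vx   obj.vz 
     79  0.1663   +0.064  +0.084  +0.489  -0.167
    158  0.3326   +0.186  +0.042  +0.977  -0.335
    237  0.4989   +0.389  -0.027  +1.466  -0.502


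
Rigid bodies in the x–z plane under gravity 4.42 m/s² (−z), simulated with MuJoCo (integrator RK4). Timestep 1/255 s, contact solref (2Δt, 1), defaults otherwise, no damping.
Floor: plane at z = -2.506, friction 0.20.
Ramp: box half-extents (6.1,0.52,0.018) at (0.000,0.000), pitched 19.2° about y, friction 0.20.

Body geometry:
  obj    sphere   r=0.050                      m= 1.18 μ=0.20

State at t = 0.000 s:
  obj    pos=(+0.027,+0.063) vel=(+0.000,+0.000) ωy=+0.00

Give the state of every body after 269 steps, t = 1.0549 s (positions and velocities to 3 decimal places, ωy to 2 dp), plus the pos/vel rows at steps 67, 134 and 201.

State at t = 1.0549 s:
  obj    pos=(+0.573,-0.127) vel=(+1.034,-0.360) ωy=+21.90

Key-timestep trajectory:
   step    t(s)  obj.x    obj.z    obj.vx   obj.vz 
     67  0.2627   +0.061  +0.051  +0.258  -0.090
    134  0.5255   +0.162  +0.015  +0.515  -0.179
    201  0.7882   +0.332  -0.043  +0.773  -0.269


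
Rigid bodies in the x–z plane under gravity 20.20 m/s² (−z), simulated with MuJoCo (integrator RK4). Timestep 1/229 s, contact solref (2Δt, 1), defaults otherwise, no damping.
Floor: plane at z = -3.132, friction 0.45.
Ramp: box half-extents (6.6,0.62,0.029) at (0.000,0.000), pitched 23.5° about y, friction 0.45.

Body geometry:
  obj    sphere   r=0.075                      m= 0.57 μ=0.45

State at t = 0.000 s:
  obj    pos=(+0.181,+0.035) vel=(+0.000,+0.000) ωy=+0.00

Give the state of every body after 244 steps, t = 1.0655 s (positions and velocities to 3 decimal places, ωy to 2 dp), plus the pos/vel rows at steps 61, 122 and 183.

State at t = 1.0655 s:
  obj    pos=(+3.176,-1.268) vel=(+5.622,-2.444) ωy=+81.73

Key-timestep trajectory:
   step    t(s)  obj.x    obj.z    obj.vx   obj.vz 
     61  0.2664   +0.368  -0.047  +1.406  -0.611
    122  0.5328   +0.930  -0.291  +2.811  -1.222
    183  0.7991   +1.866  -0.698  +4.216  -1.833


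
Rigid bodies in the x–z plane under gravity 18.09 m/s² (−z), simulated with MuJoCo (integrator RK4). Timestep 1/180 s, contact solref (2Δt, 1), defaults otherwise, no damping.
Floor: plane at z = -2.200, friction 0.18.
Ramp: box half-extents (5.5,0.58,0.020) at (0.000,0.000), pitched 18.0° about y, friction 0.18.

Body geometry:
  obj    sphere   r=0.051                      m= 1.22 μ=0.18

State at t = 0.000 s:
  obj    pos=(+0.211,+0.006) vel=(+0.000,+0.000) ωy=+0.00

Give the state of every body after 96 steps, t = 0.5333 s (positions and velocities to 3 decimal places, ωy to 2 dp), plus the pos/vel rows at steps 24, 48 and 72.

State at t = 0.5333 s:
  obj    pos=(+0.751,-0.169) vel=(+2.026,-0.658) ωy=+41.74

Key-timestep trajectory:
   step    t(s)  obj.x    obj.z    obj.vx   obj.vz 
     24  0.1333   +0.245  -0.005  +0.507  -0.165
     48  0.2667   +0.346  -0.038  +1.013  -0.329
     72  0.4000   +0.515  -0.093  +1.519  -0.494


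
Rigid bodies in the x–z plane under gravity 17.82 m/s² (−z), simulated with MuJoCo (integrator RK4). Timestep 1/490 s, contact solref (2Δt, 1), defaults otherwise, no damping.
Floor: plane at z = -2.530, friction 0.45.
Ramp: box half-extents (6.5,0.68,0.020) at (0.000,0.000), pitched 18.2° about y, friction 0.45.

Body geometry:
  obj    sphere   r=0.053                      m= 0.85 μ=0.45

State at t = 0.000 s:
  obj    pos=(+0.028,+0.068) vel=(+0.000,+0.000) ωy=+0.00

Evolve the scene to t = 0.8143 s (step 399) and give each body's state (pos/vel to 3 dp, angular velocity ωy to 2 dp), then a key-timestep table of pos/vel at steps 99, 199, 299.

State at t = 0.8143 s:
  obj    pos=(+1.280,-0.344) vel=(+3.075,-1.011) ωy=+61.08

Key-timestep trajectory:
   step    t(s)  obj.x    obj.z    obj.vx   obj.vz 
     99  0.2020   +0.105  +0.042  +0.763  -0.251
    199  0.4061   +0.339  -0.035  +1.534  -0.504
    299  0.6102   +0.731  -0.164  +2.305  -0.758


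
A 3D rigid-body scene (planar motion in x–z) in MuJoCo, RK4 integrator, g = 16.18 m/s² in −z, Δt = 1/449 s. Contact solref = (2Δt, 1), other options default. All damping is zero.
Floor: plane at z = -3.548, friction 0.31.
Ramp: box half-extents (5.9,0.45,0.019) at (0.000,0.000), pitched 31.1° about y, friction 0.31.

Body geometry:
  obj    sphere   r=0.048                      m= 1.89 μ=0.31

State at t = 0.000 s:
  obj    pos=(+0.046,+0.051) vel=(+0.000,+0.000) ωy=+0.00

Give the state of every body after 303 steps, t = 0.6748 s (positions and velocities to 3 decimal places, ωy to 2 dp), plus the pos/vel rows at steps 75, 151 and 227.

State at t = 0.6748 s:
  obj    pos=(+1.210,-0.652) vel=(+3.450,-2.081) ωy=+83.92

Key-timestep trajectory:
   step    t(s)  obj.x    obj.z    obj.vx   obj.vz 
     75  0.1670   +0.117  +0.008  +0.854  -0.515
    151  0.3363   +0.335  -0.124  +1.719  -1.037
    227  0.5056   +0.699  -0.344  +2.584  -1.559


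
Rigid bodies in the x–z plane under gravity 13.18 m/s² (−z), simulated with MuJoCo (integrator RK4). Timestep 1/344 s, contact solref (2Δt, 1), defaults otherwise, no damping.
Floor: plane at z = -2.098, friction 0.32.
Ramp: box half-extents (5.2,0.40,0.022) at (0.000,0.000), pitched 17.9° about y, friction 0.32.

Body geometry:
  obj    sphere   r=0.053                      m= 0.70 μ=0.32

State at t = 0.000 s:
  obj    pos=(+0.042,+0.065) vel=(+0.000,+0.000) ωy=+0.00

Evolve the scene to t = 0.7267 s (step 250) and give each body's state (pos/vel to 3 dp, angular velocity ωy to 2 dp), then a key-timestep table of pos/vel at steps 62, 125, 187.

State at t = 0.7267 s:
  obj    pos=(+0.769,-0.170) vel=(+2.001,-0.646) ωy=+39.67

Key-timestep trajectory:
   step    t(s)  obj.x    obj.z    obj.vx   obj.vz 
     62  0.1802   +0.087  +0.051  +0.496  -0.160
    125  0.3634   +0.224  +0.006  +1.001  -0.323
    187  0.5436   +0.449  -0.066  +1.497  -0.483


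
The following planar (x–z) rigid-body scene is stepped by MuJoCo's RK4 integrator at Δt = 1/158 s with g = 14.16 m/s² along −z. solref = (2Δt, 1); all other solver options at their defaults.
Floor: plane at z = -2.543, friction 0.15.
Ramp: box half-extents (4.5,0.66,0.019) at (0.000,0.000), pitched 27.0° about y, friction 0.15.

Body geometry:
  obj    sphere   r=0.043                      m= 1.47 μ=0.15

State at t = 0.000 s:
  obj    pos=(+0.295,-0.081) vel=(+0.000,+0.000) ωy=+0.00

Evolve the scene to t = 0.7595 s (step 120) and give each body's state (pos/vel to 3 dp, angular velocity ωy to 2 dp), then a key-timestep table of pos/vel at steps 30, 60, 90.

State at t = 0.7595 s:
  obj    pos=(+1.476,-0.682) vel=(+3.108,-1.584) ωy=+81.06

Key-timestep trajectory:
   step    t(s)  obj.x    obj.z    obj.vx   obj.vz 
     30  0.1899   +0.369  -0.118  +0.777  -0.396
     60  0.3797   +0.590  -0.231  +1.554  -0.792
     90  0.5696   +0.959  -0.419  +2.331  -1.188


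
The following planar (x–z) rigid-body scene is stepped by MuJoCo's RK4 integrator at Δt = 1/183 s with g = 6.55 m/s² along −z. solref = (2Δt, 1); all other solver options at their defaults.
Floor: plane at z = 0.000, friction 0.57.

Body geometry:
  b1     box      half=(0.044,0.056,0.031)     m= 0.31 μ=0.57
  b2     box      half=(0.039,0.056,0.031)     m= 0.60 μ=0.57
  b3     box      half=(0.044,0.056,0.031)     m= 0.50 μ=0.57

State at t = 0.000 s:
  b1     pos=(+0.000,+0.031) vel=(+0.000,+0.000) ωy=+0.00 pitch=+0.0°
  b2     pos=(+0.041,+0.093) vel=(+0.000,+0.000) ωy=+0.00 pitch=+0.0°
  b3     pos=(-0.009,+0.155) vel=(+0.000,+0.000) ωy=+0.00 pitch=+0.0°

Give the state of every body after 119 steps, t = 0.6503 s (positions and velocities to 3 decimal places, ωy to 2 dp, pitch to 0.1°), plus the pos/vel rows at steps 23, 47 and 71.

State at t = 0.6503 s:
  b1     pos=(+0.000,+0.031) vel=(+0.000,+0.000) ωy=+0.00 pitch=+0.0°
  b2     pos=(+0.041,+0.093) vel=(+0.000,+0.000) ωy=+0.00 pitch=+0.1°
  b3     pos=(-0.118,+0.031) vel=(+0.000,+0.000) ωy=+0.00 pitch=+180.0°

Key-timestep trajectory:
   step    t(s)  b1.x    b1.z    b1.vx   b1.vz   b2.x    b2.z    b2.vx   b2.vz   b3.x    b3.z    b3.vx   b3.vz 
     23  0.1257   +0.000  +0.031  +0.000  +0.000   +0.041  +0.093  +0.001  +0.000   -0.018  +0.150  -0.146  -0.122
     47  0.2568   +0.000  +0.031  +0.001  +0.000   +0.041  +0.093  +0.002  +0.000   -0.045  +0.109  -0.420  -0.125
     71  0.3880   +0.000  +0.031  +0.000  +0.000   +0.041  +0.093  +0.000  +0.000   -0.102  +0.061  -0.439  -0.753


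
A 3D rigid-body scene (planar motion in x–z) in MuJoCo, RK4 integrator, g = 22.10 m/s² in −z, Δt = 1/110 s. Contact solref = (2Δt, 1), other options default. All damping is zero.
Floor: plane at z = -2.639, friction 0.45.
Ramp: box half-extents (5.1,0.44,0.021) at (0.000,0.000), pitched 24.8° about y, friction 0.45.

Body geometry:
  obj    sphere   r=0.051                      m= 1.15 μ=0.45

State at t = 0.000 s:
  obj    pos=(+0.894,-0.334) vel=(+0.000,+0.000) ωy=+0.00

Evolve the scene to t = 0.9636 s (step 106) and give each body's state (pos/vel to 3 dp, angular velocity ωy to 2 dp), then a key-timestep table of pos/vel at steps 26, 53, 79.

State at t = 0.9636 s:
  obj    pos=(+3.684,-1.623) vel=(+5.790,-2.675) ωy=+125.11

Key-timestep trajectory:
   step    t(s)  obj.x    obj.z    obj.vx   obj.vz 
     26  0.2364   +1.062  -0.412  +1.421  -0.656
     53  0.4818   +1.592  -0.656  +2.895  -1.338
     79  0.7182   +2.444  -1.050  +4.315  -1.994


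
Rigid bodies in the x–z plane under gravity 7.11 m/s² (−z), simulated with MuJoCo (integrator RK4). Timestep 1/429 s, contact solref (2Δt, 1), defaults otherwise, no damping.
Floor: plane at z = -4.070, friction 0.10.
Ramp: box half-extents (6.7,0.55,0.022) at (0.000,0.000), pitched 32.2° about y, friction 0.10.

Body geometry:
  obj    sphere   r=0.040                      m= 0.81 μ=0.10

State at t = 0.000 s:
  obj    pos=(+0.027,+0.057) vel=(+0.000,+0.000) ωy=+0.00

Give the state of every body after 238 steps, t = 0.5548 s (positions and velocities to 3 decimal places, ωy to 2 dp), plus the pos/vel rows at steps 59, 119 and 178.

State at t = 0.5548 s:
  obj    pos=(+0.442,-0.205) vel=(+1.499,-0.936) ωy=+20.90

Key-timestep trajectory:
   step    t(s)  obj.x    obj.z    obj.vx   obj.vz 
     59  0.1375   +0.052  +0.040  +0.368  -0.239
    119  0.2774   +0.130  -0.009  +0.749  -0.469
    178  0.4149   +0.259  -0.090  +1.119  -0.705


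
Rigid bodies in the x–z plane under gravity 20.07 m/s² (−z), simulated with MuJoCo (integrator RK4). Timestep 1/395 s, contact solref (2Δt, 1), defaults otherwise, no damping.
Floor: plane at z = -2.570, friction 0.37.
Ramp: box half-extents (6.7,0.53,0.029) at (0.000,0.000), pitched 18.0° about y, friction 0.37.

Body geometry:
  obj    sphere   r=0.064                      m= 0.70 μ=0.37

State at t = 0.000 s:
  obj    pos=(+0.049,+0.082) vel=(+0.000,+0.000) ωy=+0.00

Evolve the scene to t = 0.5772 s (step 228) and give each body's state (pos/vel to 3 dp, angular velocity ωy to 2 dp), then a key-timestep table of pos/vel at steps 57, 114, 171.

State at t = 0.5772 s:
  obj    pos=(+0.751,-0.146) vel=(+2.432,-0.790) ωy=+39.95

Key-timestep trajectory:
   step    t(s)  obj.x    obj.z    obj.vx   obj.vz 
     57  0.1443   +0.093  +0.068  +0.608  -0.198
    114  0.2886   +0.224  +0.025  +1.216  -0.395
    171  0.4329   +0.444  -0.046  +1.824  -0.593


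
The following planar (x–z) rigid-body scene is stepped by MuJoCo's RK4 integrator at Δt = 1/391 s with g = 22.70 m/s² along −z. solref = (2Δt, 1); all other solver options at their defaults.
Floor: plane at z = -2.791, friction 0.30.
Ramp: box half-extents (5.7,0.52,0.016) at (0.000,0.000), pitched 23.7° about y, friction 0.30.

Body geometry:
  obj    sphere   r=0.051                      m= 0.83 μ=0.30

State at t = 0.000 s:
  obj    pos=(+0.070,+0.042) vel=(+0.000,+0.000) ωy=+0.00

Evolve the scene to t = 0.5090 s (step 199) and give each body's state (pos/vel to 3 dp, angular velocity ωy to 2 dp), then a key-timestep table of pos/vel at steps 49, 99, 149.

State at t = 0.5090 s:
  obj    pos=(+0.843,-0.297) vel=(+3.037,-1.333) ωy=+65.03

Key-timestep trajectory:
   step    t(s)  obj.x    obj.z    obj.vx   obj.vz 
     49  0.1253   +0.117  +0.022  +0.748  -0.328
     99  0.2532   +0.261  -0.042  +1.511  -0.663
    149  0.3811   +0.504  -0.148  +2.274  -0.998


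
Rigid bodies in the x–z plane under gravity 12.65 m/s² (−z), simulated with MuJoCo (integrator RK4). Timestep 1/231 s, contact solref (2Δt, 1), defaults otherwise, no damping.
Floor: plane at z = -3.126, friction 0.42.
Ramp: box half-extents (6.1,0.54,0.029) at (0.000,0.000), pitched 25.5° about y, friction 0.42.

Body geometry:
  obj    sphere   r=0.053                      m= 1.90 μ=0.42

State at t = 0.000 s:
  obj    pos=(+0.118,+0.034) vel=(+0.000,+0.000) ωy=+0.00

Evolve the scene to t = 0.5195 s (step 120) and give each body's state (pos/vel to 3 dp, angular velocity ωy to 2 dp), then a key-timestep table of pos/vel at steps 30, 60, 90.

State at t = 0.5195 s:
  obj    pos=(+0.592,-0.192) vel=(+1.824,-0.870) ωy=+38.12

Key-timestep trajectory:
   step    t(s)  obj.x    obj.z    obj.vx   obj.vz 
     30  0.1299   +0.148  +0.020  +0.456  -0.218
     60  0.2597   +0.237  -0.022  +0.912  -0.435
     90  0.3896   +0.385  -0.093  +1.368  -0.652


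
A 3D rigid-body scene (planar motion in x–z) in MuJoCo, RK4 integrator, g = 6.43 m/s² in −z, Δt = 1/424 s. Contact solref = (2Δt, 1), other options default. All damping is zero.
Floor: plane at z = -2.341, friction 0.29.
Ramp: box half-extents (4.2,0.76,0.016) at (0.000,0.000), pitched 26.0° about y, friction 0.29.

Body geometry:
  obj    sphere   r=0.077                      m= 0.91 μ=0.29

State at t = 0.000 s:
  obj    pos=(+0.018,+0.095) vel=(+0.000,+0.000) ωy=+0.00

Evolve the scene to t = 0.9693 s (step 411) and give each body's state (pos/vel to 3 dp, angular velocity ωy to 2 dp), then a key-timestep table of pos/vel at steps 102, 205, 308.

State at t = 0.9693 s:
  obj    pos=(+0.868,-0.320) vel=(+1.754,-0.856) ωy=+25.34

Key-timestep trajectory:
   step    t(s)  obj.x    obj.z    obj.vx   obj.vz 
    102  0.2406   +0.070  +0.069  +0.435  -0.212
    205  0.4835   +0.229  -0.008  +0.875  -0.427
    308  0.7264   +0.495  -0.138  +1.315  -0.641


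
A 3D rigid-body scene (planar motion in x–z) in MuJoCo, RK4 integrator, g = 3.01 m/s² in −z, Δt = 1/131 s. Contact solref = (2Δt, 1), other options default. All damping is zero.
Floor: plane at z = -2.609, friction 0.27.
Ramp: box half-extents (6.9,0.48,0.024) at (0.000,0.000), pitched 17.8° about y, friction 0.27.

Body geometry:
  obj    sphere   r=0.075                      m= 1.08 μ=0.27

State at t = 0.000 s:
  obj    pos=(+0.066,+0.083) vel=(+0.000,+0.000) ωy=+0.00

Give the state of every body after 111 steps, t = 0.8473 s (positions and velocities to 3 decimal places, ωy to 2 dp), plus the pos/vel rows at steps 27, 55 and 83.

State at t = 0.8473 s:
  obj    pos=(+0.291,+0.011) vel=(+0.530,-0.170) ωy=+7.42

Key-timestep trajectory:
   step    t(s)  obj.x    obj.z    obj.vx   obj.vz 
     27  0.2061   +0.079  +0.079  +0.129  -0.041
     55  0.4198   +0.121  +0.065  +0.263  -0.084
     83  0.6336   +0.192  +0.042  +0.397  -0.127


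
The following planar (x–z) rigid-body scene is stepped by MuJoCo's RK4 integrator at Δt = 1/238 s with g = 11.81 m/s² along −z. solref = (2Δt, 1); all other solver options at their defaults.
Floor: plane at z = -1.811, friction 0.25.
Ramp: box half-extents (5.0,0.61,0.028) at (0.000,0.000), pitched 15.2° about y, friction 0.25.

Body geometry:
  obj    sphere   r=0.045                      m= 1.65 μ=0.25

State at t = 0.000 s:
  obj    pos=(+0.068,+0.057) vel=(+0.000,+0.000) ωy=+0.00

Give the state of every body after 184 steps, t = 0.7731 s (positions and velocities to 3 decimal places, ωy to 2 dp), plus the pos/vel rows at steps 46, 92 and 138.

State at t = 0.7731 s:
  obj    pos=(+0.706,-0.116) vel=(+1.650,-0.448) ωy=+37.99

Key-timestep trajectory:
   step    t(s)  obj.x    obj.z    obj.vx   obj.vz 
     46  0.1933   +0.108  +0.046  +0.413  -0.112
     92  0.3866   +0.228  +0.014  +0.825  -0.224
    138  0.5798   +0.427  -0.040  +1.238  -0.336


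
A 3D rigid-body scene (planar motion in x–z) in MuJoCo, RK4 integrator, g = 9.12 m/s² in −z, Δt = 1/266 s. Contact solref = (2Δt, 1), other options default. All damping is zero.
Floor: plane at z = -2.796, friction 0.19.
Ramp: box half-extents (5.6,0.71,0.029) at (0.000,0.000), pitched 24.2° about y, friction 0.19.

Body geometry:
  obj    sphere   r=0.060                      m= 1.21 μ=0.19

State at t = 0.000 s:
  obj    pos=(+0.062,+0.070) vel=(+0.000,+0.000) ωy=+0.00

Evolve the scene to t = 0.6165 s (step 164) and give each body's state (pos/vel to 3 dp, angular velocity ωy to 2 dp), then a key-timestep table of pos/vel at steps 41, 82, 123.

State at t = 0.6165 s:
  obj    pos=(+0.525,-0.138) vel=(+1.502,-0.675) ωy=+27.43

Key-timestep trajectory:
   step    t(s)  obj.x    obj.z    obj.vx   obj.vz 
     41  0.1541   +0.091  +0.057  +0.376  -0.169
     82  0.3083   +0.178  +0.018  +0.751  -0.338
    123  0.4624   +0.322  -0.047  +1.126  -0.506


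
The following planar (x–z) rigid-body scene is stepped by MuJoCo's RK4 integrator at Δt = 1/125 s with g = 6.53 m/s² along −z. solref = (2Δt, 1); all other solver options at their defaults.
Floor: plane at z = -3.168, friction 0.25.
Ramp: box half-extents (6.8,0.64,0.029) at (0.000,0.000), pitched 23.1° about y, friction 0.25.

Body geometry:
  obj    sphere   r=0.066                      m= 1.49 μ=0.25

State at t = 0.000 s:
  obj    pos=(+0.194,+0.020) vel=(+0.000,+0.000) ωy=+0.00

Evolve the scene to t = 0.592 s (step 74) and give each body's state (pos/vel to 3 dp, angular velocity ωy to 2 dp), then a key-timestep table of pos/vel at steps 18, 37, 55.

State at t = 0.592 s:
  obj    pos=(+0.489,-0.105) vel=(+0.997,-0.425) ωy=+16.41

Key-timestep trajectory:
   step    t(s)  obj.x    obj.z    obj.vx   obj.vz 
     18  0.1440   +0.212  +0.013  +0.243  -0.103
     37  0.2960   +0.268  -0.011  +0.498  -0.213
     55  0.4400   +0.357  -0.049  +0.741  -0.316


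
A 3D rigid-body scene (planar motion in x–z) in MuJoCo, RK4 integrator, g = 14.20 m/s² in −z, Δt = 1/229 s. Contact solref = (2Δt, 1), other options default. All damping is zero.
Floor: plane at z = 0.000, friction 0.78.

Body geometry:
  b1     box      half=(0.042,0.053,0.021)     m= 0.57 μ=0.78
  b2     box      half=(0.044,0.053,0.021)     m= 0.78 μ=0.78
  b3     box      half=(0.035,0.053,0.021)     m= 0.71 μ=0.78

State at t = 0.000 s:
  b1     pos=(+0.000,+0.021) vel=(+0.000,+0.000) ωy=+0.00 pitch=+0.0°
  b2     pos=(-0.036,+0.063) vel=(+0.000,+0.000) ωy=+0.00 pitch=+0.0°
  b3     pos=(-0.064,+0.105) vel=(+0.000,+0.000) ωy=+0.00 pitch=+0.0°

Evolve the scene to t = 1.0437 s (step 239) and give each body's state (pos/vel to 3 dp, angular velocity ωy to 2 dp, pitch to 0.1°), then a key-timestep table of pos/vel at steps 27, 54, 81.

State at t = 1.0437 s:
  b1     pos=(+0.000,+0.021) vel=(+0.000,+0.000) ωy=+0.00 pitch=+0.0°
  b2     pos=(-0.120,+0.042) vel=(+0.000,+0.000) ωy=-0.01 pitch=-145.7°
  b3     pos=(-0.192,+0.021) vel=(+0.000,+0.000) ωy=+0.00 pitch=+180.0°

Key-timestep trajectory:
   step    t(s)  b1.x    b1.z    b1.vx   b1.vz   b2.x    b2.z    b2.vx   b2.vz   b3.x    b3.z    b3.vx   b3.vz 
     27  0.1179   +0.000  +0.021  +0.001  +0.000   -0.042  +0.064  -0.127  +0.000   -0.081  +0.096  -0.321  -0.245
     54  0.2358   +0.000  +0.021  +0.000  +0.000   -0.073  +0.044  -0.487  -0.146   -0.134  +0.035  -0.466  +0.095
     81  0.3537   +0.000  +0.021  +0.000  +0.000   -0.106  +0.047  -0.294  -0.073   -0.175  +0.034  -0.420  -0.262


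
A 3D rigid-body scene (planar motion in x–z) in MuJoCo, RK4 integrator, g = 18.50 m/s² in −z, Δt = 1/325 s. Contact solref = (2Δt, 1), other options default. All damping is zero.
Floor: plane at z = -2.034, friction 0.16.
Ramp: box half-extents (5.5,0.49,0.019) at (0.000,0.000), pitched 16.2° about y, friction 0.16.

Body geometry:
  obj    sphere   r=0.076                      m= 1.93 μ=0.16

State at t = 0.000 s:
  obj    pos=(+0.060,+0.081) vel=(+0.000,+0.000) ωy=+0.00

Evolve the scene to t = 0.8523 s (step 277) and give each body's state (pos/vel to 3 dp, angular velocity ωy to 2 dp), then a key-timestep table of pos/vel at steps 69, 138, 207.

State at t = 0.8523 s:
  obj    pos=(+1.346,-0.292) vel=(+3.018,-0.877) ωy=+41.34

Key-timestep trajectory:
   step    t(s)  obj.x    obj.z    obj.vx   obj.vz 
     69  0.2123   +0.140  +0.058  +0.752  -0.218
    138  0.4246   +0.379  -0.011  +1.503  -0.437
    207  0.6369   +0.778  -0.127  +2.255  -0.655
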